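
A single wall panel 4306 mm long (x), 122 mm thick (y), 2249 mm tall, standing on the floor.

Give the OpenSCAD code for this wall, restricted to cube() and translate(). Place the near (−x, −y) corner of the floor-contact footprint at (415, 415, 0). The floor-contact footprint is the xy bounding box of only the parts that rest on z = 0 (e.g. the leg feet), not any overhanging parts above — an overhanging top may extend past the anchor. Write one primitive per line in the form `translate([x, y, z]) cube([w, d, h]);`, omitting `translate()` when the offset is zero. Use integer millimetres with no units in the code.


translate([415, 415, 0]) cube([4306, 122, 2249]);


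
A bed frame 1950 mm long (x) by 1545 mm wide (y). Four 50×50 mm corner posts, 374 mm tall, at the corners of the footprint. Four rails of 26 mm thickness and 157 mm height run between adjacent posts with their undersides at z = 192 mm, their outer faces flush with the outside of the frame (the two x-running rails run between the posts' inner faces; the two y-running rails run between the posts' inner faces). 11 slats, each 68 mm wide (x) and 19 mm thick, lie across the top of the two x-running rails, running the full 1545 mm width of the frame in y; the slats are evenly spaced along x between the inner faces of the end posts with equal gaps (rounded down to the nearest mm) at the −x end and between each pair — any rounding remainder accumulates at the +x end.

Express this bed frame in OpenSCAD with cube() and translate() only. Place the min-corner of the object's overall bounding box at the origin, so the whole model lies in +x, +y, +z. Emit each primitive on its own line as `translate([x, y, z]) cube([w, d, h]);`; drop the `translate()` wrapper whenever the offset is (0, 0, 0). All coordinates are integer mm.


cube([50, 50, 374]);
translate([0, 1495, 0]) cube([50, 50, 374]);
translate([1900, 0, 0]) cube([50, 50, 374]);
translate([1900, 1495, 0]) cube([50, 50, 374]);
translate([50, 0, 192]) cube([1850, 26, 157]);
translate([50, 1519, 192]) cube([1850, 26, 157]);
translate([0, 50, 192]) cube([26, 1445, 157]);
translate([1924, 50, 192]) cube([26, 1445, 157]);
translate([141, 0, 349]) cube([68, 1545, 19]);
translate([300, 0, 349]) cube([68, 1545, 19]);
translate([459, 0, 349]) cube([68, 1545, 19]);
translate([618, 0, 349]) cube([68, 1545, 19]);
translate([777, 0, 349]) cube([68, 1545, 19]);
translate([936, 0, 349]) cube([68, 1545, 19]);
translate([1095, 0, 349]) cube([68, 1545, 19]);
translate([1254, 0, 349]) cube([68, 1545, 19]);
translate([1413, 0, 349]) cube([68, 1545, 19]);
translate([1572, 0, 349]) cube([68, 1545, 19]);
translate([1731, 0, 349]) cube([68, 1545, 19]);


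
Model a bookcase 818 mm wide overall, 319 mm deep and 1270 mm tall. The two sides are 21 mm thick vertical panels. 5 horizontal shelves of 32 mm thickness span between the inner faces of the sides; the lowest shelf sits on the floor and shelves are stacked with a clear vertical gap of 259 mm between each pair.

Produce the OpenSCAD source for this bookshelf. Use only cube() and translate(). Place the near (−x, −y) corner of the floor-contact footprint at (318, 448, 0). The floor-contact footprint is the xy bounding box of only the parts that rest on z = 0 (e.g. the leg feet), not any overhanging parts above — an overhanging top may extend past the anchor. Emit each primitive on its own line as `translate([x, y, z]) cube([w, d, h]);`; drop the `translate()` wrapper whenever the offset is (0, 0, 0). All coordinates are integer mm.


translate([318, 448, 0]) cube([21, 319, 1270]);
translate([1115, 448, 0]) cube([21, 319, 1270]);
translate([339, 448, 0]) cube([776, 319, 32]);
translate([339, 448, 291]) cube([776, 319, 32]);
translate([339, 448, 582]) cube([776, 319, 32]);
translate([339, 448, 873]) cube([776, 319, 32]);
translate([339, 448, 1164]) cube([776, 319, 32]);


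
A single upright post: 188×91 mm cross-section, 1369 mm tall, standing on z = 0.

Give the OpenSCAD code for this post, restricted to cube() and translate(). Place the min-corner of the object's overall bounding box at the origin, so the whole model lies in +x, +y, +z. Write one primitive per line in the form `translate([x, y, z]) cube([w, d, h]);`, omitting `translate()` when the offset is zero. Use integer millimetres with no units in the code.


cube([188, 91, 1369]);


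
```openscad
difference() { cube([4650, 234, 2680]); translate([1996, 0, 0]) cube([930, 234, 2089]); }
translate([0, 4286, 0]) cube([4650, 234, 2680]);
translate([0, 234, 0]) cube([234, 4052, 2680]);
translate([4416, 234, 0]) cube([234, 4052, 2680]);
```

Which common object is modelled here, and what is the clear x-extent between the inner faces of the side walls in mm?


A single room. The interior width is 4182 mm.

Four walls enclosing a rectangle with a door in the front wall — a room. Outside width 4650 minus two 234 mm walls gives 4182 mm.


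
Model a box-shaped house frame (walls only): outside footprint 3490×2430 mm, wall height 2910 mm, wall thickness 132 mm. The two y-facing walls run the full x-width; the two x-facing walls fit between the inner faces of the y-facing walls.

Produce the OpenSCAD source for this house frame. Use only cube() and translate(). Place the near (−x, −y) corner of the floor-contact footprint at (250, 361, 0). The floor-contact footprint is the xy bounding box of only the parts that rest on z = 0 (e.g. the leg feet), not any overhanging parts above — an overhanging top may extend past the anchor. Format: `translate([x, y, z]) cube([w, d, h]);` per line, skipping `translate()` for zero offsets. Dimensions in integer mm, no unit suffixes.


translate([250, 361, 0]) cube([3490, 132, 2910]);
translate([250, 2659, 0]) cube([3490, 132, 2910]);
translate([250, 493, 0]) cube([132, 2166, 2910]);
translate([3608, 493, 0]) cube([132, 2166, 2910]);


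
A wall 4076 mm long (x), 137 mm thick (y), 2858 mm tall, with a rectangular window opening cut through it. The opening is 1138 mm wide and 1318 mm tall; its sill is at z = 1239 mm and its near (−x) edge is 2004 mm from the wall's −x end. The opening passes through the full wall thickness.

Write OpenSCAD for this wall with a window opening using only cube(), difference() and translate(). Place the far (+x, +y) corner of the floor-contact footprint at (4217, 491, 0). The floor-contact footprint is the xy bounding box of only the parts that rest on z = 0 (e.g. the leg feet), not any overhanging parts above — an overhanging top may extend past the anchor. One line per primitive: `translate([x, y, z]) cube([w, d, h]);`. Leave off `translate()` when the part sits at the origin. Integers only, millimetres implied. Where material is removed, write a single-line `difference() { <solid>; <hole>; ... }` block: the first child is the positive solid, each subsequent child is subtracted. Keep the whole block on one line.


difference() { translate([141, 354, 0]) cube([4076, 137, 2858]); translate([2145, 354, 1239]) cube([1138, 137, 1318]); }


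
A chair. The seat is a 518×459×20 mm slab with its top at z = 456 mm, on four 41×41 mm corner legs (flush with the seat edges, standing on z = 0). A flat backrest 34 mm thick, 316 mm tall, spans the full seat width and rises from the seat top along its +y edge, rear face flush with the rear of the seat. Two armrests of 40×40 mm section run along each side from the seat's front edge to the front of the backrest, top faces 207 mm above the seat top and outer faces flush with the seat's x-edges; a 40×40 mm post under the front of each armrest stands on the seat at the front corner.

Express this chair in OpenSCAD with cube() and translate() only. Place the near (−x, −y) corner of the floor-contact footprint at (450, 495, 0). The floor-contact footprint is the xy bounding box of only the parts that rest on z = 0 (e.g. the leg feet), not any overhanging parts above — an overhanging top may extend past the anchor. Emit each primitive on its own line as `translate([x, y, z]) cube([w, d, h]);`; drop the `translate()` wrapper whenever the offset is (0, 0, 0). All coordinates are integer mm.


translate([450, 495, 436]) cube([518, 459, 20]);
translate([450, 495, 0]) cube([41, 41, 436]);
translate([927, 495, 0]) cube([41, 41, 436]);
translate([450, 913, 0]) cube([41, 41, 436]);
translate([927, 913, 0]) cube([41, 41, 436]);
translate([450, 920, 456]) cube([518, 34, 316]);
translate([450, 495, 623]) cube([40, 425, 40]);
translate([928, 495, 623]) cube([40, 425, 40]);
translate([450, 495, 456]) cube([40, 40, 167]);
translate([928, 495, 456]) cube([40, 40, 167]);


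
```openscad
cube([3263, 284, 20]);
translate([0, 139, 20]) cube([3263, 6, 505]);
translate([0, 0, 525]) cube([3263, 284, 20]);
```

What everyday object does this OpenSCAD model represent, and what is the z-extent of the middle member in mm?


An I-beam. The web height is 505 mm.

Two wide flanges with a thin centred web — an I-beam. Overall 545 mm minus two 20 mm flanges gives a web of 545 − 2·20 = 505 mm.


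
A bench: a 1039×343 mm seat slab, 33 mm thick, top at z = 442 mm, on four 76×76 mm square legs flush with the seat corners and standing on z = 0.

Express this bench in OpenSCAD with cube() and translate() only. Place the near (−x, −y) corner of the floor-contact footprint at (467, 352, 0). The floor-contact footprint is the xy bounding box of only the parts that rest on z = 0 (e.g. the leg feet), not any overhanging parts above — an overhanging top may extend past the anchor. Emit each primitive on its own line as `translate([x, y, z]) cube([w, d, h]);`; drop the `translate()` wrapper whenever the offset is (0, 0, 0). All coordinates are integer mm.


// leg_h = 442 − 33 = 409
translate([467, 352, 409]) cube([1039, 343, 33]);
translate([467, 352, 0]) cube([76, 76, 409]);
translate([467, 619, 0]) cube([76, 76, 409]);
translate([1430, 352, 0]) cube([76, 76, 409]);
translate([1430, 619, 0]) cube([76, 76, 409]);


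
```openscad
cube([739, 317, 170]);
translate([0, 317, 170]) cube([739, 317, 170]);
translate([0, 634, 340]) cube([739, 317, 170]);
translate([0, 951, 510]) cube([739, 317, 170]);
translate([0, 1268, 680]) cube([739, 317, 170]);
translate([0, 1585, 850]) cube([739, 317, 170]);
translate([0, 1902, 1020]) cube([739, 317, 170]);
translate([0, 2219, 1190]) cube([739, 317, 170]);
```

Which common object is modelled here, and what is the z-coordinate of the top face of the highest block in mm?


A staircase. The total rise is 1360 mm.

8 identical blocks, each offset up and back from the previous — a staircase. Each step is 170 mm tall and there are 8 of them, so the total rise is 8 × 170 = 1360 mm.


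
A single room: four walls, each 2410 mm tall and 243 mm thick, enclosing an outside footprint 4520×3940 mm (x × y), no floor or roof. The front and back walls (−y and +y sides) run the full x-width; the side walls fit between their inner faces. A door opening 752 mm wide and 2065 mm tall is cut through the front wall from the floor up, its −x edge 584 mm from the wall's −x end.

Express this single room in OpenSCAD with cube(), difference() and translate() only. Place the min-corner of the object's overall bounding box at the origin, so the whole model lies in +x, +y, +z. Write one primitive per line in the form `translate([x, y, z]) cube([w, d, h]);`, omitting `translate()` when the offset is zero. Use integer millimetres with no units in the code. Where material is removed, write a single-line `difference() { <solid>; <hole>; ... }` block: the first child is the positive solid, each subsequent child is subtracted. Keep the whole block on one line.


difference() { cube([4520, 243, 2410]); translate([584, 0, 0]) cube([752, 243, 2065]); }
translate([0, 3697, 0]) cube([4520, 243, 2410]);
translate([0, 243, 0]) cube([243, 3454, 2410]);
translate([4277, 243, 0]) cube([243, 3454, 2410]);


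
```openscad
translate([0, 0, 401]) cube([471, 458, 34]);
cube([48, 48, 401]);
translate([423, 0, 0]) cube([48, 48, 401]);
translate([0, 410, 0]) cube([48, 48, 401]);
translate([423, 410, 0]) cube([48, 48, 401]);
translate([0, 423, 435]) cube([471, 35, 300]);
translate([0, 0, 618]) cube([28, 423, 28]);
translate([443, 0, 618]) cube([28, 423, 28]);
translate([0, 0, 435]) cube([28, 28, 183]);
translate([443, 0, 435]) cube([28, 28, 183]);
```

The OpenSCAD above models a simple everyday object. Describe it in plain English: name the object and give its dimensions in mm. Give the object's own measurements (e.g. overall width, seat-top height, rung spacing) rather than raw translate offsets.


A chair. The seat is a 471×458×34 mm slab with its top at z = 435 mm, on four 48×48 mm corner legs (flush with the seat edges, standing on z = 0). A flat backrest 35 mm thick, 300 mm tall, spans the full seat width and rises from the seat top along its +y edge, rear face flush with the rear of the seat. Two armrests of 28×28 mm section run along each side from the seat's front edge to the front of the backrest, top faces 211 mm above the seat top and outer faces flush with the seat's x-edges; a 28×28 mm post under the front of each armrest stands on the seat at the front corner.


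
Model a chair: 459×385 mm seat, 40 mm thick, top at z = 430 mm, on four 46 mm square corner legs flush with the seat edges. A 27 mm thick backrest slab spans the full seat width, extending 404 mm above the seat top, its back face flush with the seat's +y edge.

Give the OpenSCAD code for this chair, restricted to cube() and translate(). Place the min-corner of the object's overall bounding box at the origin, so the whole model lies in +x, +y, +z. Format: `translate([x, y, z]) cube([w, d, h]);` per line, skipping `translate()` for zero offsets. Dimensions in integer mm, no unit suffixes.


translate([0, 0, 390]) cube([459, 385, 40]);
cube([46, 46, 390]);
translate([413, 0, 0]) cube([46, 46, 390]);
translate([0, 339, 0]) cube([46, 46, 390]);
translate([413, 339, 0]) cube([46, 46, 390]);
translate([0, 358, 430]) cube([459, 27, 404]);


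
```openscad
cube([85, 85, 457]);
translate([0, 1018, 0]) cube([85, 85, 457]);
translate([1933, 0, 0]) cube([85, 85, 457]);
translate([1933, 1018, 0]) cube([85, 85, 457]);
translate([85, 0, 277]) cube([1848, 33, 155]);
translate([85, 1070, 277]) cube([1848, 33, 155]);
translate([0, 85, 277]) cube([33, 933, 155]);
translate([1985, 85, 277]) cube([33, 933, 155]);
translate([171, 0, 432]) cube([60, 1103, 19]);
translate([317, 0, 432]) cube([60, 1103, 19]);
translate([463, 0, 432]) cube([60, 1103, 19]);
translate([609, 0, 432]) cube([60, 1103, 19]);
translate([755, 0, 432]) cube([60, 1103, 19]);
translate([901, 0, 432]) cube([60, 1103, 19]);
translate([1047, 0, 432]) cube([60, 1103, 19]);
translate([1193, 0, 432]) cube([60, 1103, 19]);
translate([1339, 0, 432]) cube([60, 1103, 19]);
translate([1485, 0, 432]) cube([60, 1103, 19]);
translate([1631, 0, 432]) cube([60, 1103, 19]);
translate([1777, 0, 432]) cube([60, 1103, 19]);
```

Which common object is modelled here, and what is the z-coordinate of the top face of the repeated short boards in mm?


A bed frame. The slat-top height is 451 mm.

Four posts, four rails, and a row of slats — a bed frame. Slats sit on the rails at z = 277 + 155 = 432; with slat thickness 19, the top is 451 mm.


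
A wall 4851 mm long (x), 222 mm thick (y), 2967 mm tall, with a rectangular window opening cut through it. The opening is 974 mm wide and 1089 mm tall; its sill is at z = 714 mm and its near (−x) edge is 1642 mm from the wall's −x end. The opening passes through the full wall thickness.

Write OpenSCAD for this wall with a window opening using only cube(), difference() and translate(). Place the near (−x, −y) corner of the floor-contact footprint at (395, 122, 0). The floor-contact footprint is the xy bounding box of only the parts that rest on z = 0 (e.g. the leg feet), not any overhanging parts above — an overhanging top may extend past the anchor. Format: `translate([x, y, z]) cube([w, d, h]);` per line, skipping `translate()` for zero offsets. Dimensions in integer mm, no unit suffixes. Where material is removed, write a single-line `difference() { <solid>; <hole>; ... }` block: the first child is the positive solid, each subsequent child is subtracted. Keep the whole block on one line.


difference() { translate([395, 122, 0]) cube([4851, 222, 2967]); translate([2037, 122, 714]) cube([974, 222, 1089]); }


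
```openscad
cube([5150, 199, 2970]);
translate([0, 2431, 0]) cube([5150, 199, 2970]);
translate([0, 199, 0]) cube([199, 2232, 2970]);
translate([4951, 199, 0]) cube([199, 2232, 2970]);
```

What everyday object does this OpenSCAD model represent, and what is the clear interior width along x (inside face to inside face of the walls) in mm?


A house (or room) frame. The interior width is 4752 mm.

Four 2970 mm walls enclosing a rectangle with no floor or roof — a room or house frame. Outside width is 5150 mm and wall thickness is 199 mm, so the interior width is 5150 − 2 × 199 = 4752 mm.


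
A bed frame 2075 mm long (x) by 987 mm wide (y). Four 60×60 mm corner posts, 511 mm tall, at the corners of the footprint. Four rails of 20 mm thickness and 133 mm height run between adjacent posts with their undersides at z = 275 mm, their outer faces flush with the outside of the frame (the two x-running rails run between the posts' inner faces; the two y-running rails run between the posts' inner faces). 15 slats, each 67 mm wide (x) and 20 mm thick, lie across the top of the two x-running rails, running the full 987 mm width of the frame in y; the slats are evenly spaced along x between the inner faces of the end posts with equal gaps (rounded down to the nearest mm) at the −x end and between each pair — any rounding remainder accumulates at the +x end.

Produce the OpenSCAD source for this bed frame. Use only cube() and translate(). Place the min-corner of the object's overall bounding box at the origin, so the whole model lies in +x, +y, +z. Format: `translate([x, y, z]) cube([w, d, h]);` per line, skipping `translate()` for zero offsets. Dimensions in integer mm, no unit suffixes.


cube([60, 60, 511]);
translate([0, 927, 0]) cube([60, 60, 511]);
translate([2015, 0, 0]) cube([60, 60, 511]);
translate([2015, 927, 0]) cube([60, 60, 511]);
translate([60, 0, 275]) cube([1955, 20, 133]);
translate([60, 967, 275]) cube([1955, 20, 133]);
translate([0, 60, 275]) cube([20, 867, 133]);
translate([2055, 60, 275]) cube([20, 867, 133]);
translate([119, 0, 408]) cube([67, 987, 20]);
translate([245, 0, 408]) cube([67, 987, 20]);
translate([371, 0, 408]) cube([67, 987, 20]);
translate([497, 0, 408]) cube([67, 987, 20]);
translate([623, 0, 408]) cube([67, 987, 20]);
translate([749, 0, 408]) cube([67, 987, 20]);
translate([875, 0, 408]) cube([67, 987, 20]);
translate([1001, 0, 408]) cube([67, 987, 20]);
translate([1127, 0, 408]) cube([67, 987, 20]);
translate([1253, 0, 408]) cube([67, 987, 20]);
translate([1379, 0, 408]) cube([67, 987, 20]);
translate([1505, 0, 408]) cube([67, 987, 20]);
translate([1631, 0, 408]) cube([67, 987, 20]);
translate([1757, 0, 408]) cube([67, 987, 20]);
translate([1883, 0, 408]) cube([67, 987, 20]);


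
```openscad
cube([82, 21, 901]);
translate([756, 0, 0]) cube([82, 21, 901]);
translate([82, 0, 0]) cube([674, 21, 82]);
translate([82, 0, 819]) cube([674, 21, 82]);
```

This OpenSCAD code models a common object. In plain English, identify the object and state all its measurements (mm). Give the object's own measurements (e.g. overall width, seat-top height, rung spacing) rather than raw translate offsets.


A rectangular picture frame lying in the x–z plane (depth along y). The opening is 674 mm wide (x) by 737 mm tall (z), surrounded by a border 82 mm wide on all four sides. The frame is 21 mm deep and is made of two full-height vertical stiles with two horizontal rails fitted between them.


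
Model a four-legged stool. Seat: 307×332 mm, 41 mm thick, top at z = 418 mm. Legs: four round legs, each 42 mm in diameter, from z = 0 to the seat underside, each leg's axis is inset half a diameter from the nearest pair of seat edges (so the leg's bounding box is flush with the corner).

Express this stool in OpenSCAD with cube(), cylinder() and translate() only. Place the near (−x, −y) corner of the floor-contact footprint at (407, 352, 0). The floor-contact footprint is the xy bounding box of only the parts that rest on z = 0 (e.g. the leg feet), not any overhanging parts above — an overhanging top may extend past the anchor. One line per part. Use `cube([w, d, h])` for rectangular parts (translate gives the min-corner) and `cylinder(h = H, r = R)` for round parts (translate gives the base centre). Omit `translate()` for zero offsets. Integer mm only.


translate([407, 352, 377]) cube([307, 332, 41]);
translate([428, 373, 0]) cylinder(h = 377, r = 21);
translate([693, 373, 0]) cylinder(h = 377, r = 21);
translate([428, 663, 0]) cylinder(h = 377, r = 21);
translate([693, 663, 0]) cylinder(h = 377, r = 21);


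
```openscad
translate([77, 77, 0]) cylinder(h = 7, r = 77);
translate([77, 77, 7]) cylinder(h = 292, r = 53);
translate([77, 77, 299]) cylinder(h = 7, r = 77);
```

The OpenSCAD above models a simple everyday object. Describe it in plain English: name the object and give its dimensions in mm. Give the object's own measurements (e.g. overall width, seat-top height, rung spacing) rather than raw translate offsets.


A spool: two coaxial disc flanges of radius 77 mm and thickness 7 mm, joined by a core cylinder of radius 53 mm and height 292 mm. The lower flange rests on z = 0 and the three cylinders share a vertical axis.


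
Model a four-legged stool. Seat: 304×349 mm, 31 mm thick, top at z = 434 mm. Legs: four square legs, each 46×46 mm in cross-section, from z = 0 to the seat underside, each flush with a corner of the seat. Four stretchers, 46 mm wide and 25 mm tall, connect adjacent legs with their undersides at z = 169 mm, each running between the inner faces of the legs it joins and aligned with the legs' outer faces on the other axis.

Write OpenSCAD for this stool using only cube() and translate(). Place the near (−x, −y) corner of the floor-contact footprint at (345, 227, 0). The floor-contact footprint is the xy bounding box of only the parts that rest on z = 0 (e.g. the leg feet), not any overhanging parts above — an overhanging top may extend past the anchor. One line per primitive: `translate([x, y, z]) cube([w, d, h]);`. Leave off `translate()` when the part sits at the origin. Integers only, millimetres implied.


translate([345, 227, 403]) cube([304, 349, 31]);
translate([345, 227, 0]) cube([46, 46, 403]);
translate([603, 227, 0]) cube([46, 46, 403]);
translate([345, 530, 0]) cube([46, 46, 403]);
translate([603, 530, 0]) cube([46, 46, 403]);
translate([391, 227, 169]) cube([212, 46, 25]);
translate([391, 530, 169]) cube([212, 46, 25]);
translate([345, 273, 169]) cube([46, 257, 25]);
translate([603, 273, 169]) cube([46, 257, 25]);


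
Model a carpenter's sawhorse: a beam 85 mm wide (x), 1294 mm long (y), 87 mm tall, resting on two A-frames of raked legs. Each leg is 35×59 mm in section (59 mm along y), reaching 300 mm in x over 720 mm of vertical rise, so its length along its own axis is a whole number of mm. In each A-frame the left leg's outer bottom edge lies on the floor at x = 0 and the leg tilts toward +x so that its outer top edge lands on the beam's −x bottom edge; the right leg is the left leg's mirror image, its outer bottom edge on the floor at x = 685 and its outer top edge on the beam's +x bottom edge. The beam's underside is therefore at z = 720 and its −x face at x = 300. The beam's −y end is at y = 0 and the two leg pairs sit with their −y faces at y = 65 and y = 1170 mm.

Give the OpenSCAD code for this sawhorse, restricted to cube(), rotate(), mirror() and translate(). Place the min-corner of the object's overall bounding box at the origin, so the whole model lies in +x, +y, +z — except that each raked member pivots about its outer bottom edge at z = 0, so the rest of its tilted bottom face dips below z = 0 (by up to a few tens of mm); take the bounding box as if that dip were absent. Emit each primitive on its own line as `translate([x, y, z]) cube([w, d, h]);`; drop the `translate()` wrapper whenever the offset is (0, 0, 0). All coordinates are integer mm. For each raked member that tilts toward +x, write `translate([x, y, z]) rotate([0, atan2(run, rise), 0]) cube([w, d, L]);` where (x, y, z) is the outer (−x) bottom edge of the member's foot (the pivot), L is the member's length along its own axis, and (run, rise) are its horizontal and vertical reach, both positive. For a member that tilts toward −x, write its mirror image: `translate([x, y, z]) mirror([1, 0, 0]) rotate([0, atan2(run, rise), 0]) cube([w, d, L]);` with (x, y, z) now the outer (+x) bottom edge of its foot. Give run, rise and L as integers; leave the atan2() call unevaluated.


translate([300, 0, 720]) cube([85, 1294, 87]);
translate([0, 65, 0]) rotate([0, atan2(300, 720), 0]) cube([35, 59, 780]);
translate([685, 65, 0]) mirror([1, 0, 0]) rotate([0, atan2(300, 720), 0]) cube([35, 59, 780]);
translate([0, 1170, 0]) rotate([0, atan2(300, 720), 0]) cube([35, 59, 780]);
translate([685, 1170, 0]) mirror([1, 0, 0]) rotate([0, atan2(300, 720), 0]) cube([35, 59, 780]);


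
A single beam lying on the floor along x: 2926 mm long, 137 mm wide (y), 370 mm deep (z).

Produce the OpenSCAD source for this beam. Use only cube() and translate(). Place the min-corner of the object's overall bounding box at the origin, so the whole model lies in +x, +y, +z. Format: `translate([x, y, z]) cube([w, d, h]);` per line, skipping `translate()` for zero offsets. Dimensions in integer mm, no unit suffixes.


cube([2926, 137, 370]);


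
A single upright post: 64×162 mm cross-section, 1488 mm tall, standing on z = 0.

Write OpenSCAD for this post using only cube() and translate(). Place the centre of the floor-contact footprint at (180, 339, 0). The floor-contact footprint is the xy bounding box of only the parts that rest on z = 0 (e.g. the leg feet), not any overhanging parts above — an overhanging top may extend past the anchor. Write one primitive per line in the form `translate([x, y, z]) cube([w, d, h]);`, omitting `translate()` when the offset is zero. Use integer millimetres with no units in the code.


translate([148, 258, 0]) cube([64, 162, 1488]);


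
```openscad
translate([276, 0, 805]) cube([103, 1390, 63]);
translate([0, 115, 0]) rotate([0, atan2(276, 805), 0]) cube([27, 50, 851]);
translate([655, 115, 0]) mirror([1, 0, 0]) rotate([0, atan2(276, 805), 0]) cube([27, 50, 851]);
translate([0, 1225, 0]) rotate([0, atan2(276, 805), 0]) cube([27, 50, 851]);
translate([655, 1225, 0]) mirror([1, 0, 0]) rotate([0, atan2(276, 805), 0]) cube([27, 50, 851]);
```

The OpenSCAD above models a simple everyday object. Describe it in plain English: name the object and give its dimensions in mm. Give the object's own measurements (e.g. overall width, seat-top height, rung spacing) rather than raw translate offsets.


A sawhorse. A 103×1390×63 mm beam (x, y, z) sits on two A-frame leg pairs. Each pair is two raked legs of 27×50 mm section (50 mm along y) splaying symmetrically in x. Each leg rises 805 mm vertically over 276 mm of horizontal reach and is 851 mm long along its own axis. Every leg's outer bottom edge rests on the floor and its outer top edge meets a bottom edge of the beam — the left legs (tilting toward +x) meet the beam's −x bottom edge, the right legs (their mirror images, tilting toward −x) meet its +x bottom edge — so the leg tops tuck under the beam, the beam's underside is 805 mm above the floor, and the feet are 655 mm apart outside-to-outside with the beam centred between them. The two leg pairs are set in 115 mm from either end of the beam.


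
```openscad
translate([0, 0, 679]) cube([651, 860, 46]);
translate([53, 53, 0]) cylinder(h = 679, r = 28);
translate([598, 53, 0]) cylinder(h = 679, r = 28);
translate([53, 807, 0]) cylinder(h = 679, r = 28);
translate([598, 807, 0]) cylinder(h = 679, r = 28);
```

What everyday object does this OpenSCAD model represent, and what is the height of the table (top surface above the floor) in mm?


A table. The table height is 725 mm.

A 651×860×46 slab sits at z = 679 on four Ø56 mm round legs — a table. The top surface is at 679 + 46 = 725 mm.


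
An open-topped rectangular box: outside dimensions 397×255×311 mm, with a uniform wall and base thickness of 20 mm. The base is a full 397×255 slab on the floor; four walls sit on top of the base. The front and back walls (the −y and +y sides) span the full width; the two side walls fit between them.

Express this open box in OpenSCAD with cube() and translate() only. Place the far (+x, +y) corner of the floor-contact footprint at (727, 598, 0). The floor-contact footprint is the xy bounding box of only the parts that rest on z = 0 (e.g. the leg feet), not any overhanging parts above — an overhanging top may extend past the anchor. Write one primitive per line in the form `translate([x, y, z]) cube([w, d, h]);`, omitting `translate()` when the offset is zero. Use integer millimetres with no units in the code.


translate([330, 343, 0]) cube([397, 255, 20]);
translate([330, 343, 20]) cube([397, 20, 291]);
translate([330, 578, 20]) cube([397, 20, 291]);
translate([330, 363, 20]) cube([20, 215, 291]);
translate([707, 363, 20]) cube([20, 215, 291]);


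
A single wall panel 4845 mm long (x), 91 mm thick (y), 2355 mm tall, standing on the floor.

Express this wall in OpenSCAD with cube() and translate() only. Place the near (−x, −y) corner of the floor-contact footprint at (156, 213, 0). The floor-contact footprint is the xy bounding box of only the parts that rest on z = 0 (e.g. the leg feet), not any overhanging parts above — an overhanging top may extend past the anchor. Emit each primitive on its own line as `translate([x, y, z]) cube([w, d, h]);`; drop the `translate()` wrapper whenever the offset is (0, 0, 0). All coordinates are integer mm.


translate([156, 213, 0]) cube([4845, 91, 2355]);


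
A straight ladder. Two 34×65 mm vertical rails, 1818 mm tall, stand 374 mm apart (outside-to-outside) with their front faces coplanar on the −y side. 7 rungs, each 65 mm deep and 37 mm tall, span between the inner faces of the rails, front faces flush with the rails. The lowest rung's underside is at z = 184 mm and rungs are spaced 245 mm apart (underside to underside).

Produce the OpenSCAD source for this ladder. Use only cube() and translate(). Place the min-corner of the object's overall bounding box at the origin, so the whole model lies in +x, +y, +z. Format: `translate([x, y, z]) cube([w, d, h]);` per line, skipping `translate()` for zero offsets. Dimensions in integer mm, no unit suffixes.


// rung span = 374 - 2*34 = 306
// rung[k] z = 184 + k*245
cube([34, 65, 1818]);
translate([340, 0, 0]) cube([34, 65, 1818]);
translate([34, 0, 184]) cube([306, 65, 37]);
translate([34, 0, 429]) cube([306, 65, 37]);
translate([34, 0, 674]) cube([306, 65, 37]);
translate([34, 0, 919]) cube([306, 65, 37]);
translate([34, 0, 1164]) cube([306, 65, 37]);
translate([34, 0, 1409]) cube([306, 65, 37]);
translate([34, 0, 1654]) cube([306, 65, 37]);


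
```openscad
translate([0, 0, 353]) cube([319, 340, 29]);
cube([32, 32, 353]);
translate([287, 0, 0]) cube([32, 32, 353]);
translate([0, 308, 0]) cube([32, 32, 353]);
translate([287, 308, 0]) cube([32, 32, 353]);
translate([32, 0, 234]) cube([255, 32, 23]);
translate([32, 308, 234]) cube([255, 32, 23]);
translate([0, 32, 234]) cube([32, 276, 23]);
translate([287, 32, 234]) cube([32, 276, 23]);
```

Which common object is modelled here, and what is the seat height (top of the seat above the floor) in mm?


A stool. The seat height is 382 mm.

A 319×340×29 slab at z = 353 on four corner posts — a stool. The seat top is 353 + 29 = 382 mm.


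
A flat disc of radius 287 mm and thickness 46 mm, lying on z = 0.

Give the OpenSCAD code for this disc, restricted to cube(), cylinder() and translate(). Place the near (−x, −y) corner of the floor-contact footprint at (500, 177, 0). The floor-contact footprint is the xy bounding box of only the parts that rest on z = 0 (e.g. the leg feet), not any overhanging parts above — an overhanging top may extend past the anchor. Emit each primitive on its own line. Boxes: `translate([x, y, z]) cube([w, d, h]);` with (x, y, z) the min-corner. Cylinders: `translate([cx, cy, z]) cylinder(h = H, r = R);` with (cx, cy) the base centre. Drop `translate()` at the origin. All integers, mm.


translate([787, 464, 0]) cylinder(h = 46, r = 287);


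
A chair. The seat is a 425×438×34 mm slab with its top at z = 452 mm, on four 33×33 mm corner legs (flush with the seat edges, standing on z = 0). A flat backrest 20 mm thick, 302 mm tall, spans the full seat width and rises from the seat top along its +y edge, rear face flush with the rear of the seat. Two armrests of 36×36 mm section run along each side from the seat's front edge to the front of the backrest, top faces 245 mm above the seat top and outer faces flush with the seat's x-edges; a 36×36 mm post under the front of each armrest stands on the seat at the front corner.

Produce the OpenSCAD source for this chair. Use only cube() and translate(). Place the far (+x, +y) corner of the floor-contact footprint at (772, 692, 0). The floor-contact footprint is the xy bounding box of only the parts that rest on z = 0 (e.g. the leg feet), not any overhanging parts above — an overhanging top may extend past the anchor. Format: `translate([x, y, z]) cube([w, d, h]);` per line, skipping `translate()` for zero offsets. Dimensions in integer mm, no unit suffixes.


// leg_h = 452 - 34 = 418
// arm post h = 245 - 36 = 209
translate([347, 254, 418]) cube([425, 438, 34]);
translate([347, 254, 0]) cube([33, 33, 418]);
translate([739, 254, 0]) cube([33, 33, 418]);
translate([347, 659, 0]) cube([33, 33, 418]);
translate([739, 659, 0]) cube([33, 33, 418]);
translate([347, 672, 452]) cube([425, 20, 302]);
translate([347, 254, 661]) cube([36, 418, 36]);
translate([736, 254, 661]) cube([36, 418, 36]);
translate([347, 254, 452]) cube([36, 36, 209]);
translate([736, 254, 452]) cube([36, 36, 209]);


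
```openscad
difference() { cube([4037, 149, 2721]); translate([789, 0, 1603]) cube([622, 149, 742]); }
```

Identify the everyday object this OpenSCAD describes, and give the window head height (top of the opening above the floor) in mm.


A wall with a window opening. The window head height is 2345 mm.

A wall with a rectangular opening subtracted — a window. Sill at z = 1603, opening 742 mm tall, so the head is at 1603 + 742 = 2345 mm.


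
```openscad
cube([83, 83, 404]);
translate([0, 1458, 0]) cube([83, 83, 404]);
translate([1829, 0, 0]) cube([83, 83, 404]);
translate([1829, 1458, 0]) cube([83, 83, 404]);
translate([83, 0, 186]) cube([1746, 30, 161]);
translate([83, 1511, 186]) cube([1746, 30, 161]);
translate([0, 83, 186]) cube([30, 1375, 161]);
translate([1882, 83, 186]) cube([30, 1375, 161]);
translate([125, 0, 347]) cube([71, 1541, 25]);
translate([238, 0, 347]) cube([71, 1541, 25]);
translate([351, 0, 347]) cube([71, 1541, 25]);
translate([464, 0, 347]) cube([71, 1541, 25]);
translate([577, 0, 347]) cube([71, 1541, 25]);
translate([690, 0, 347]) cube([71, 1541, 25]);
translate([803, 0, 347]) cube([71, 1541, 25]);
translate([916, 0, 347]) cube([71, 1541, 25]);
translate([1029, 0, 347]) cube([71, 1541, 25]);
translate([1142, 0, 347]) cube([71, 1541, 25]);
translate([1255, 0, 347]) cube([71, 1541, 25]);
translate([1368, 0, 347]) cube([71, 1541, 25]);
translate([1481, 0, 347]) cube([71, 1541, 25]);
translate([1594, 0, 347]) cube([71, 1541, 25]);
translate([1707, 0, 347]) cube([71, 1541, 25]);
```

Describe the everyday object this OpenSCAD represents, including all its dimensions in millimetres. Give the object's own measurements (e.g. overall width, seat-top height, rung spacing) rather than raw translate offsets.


A bed frame 1912 mm long (x) by 1541 mm wide (y). Four 83×83 mm corner posts, 404 mm tall, at the corners of the footprint. Four rails of 30 mm thickness and 161 mm height run between adjacent posts with their undersides at z = 186 mm, their outer faces flush with the outside of the frame (the two x-running rails run between the posts' inner faces; the two y-running rails run between the posts' inner faces). 15 slats, each 71 mm wide (x) and 25 mm thick, lie across the top of the two x-running rails, running the full 1541 mm width of the frame in y; along x they sit between the end posts with a 42 mm gap after the −x posts and between neighbouring slats, leaving 51 mm before the +x posts.


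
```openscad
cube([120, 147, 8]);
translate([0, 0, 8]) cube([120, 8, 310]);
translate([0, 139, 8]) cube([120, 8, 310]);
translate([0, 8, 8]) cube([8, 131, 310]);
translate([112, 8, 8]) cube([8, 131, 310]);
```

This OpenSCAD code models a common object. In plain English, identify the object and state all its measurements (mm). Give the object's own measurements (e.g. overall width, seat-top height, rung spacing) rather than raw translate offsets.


An open-topped rectangular box: outside dimensions 120×147×318 mm, with a uniform wall and base thickness of 8 mm. The base is a full 120×147 slab on the floor; four walls sit on top of the base. The front and back walls (the −y and +y sides) span the full width; the two side walls fit between them.


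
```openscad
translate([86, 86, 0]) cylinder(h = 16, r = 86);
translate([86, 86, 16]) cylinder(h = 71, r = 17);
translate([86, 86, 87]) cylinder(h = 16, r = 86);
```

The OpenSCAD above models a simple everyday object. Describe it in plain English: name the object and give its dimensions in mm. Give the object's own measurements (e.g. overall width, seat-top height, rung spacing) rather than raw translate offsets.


A spool: two coaxial disc flanges of radius 86 mm and thickness 16 mm, joined by a core cylinder of radius 17 mm and height 71 mm. The lower flange rests on z = 0 and the three cylinders share a vertical axis.


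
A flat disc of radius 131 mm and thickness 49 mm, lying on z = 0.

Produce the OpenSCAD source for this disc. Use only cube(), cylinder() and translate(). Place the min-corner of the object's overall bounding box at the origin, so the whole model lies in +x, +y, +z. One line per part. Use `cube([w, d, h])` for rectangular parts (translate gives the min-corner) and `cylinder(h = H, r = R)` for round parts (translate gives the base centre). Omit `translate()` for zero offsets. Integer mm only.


translate([131, 131, 0]) cylinder(h = 49, r = 131);


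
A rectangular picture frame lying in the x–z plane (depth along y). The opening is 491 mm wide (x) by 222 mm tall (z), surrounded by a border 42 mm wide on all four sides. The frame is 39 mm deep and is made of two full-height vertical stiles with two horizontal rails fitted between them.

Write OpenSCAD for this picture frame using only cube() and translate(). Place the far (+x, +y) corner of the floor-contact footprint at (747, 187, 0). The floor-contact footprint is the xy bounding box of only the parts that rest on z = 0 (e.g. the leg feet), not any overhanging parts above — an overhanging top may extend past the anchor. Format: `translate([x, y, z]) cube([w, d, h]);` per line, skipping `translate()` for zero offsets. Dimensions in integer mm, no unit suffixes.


translate([172, 148, 0]) cube([42, 39, 306]);
translate([705, 148, 0]) cube([42, 39, 306]);
translate([214, 148, 0]) cube([491, 39, 42]);
translate([214, 148, 264]) cube([491, 39, 42]);


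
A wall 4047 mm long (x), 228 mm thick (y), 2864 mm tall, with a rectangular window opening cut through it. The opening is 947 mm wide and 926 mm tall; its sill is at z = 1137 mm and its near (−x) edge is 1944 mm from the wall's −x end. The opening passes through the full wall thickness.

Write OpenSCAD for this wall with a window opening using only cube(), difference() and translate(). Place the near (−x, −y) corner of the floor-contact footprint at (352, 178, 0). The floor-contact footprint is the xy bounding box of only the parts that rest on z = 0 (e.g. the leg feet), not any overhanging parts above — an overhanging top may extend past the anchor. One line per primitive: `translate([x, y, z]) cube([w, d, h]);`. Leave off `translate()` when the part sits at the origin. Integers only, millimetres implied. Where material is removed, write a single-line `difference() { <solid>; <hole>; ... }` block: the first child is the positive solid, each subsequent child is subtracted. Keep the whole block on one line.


difference() { translate([352, 178, 0]) cube([4047, 228, 2864]); translate([2296, 178, 1137]) cube([947, 228, 926]); }
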